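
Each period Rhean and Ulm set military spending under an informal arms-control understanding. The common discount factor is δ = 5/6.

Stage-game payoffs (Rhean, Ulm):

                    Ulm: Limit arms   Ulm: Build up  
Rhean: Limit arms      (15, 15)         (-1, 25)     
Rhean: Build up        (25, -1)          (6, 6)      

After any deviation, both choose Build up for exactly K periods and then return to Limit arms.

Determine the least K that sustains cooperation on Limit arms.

2

Need Σ_{k=1}^{K} δ^k ≥ (25−15)/(15−6) = 1.1111 at δ = 5/6.
At K = 1 the sum is 0.8333 < 1.1111; at K = 2 it is 1.5278 ≥ 1.1111.
So the minimum punishment length is K = 2.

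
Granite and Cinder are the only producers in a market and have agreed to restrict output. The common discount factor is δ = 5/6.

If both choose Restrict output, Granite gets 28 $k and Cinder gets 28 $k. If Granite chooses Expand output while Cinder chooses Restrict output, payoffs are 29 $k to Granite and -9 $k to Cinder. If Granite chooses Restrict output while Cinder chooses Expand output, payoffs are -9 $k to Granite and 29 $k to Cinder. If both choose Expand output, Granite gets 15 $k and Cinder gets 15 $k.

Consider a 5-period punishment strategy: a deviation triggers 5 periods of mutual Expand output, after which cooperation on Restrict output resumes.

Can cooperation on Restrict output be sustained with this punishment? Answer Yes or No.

Yes

Comparing payoff streams over the 6 periods until play realigns: cooperate → 28(1+δ+…+δ^5); deviate → 29 + 15(δ+…+δ^5).
Cooperation is sustained iff (28−15)(δ+…+δ^5) ≥ 29−28.
δ+…+δ^5 = 5/6·(1−(5/6)^5)/(1−5/6) = 2.9906, and (29−28)/(28−15) = 0.0769.
2.9906 ≥ 0.0769, so cooperation is sustainable.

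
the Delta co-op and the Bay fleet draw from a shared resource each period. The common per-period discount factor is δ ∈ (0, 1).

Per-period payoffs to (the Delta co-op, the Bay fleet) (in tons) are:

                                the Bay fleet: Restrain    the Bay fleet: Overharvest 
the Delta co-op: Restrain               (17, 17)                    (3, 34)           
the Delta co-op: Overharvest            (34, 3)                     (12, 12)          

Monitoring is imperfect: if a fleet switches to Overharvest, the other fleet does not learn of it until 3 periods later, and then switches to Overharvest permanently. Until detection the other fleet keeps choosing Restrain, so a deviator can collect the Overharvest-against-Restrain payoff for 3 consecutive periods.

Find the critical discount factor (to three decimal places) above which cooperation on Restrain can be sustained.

Deviating for the 3 undetected periods gains 34−17 = 17 per period over cooperation, then loses 17−12 = 5 per period forever once punishment starts.
Gain: 17(1 + δ + … + δ^2); loss: 5·δ^3/(1−δ).
No profitable deviation ⇔ 17(1−δ^3) ≤ 5·δ^3, i.e. δ^3 ≥ 17/(17+5) = 17/22.
Hence δ ≥ (17/22)^(1/3) ≈ 0.918.

0.918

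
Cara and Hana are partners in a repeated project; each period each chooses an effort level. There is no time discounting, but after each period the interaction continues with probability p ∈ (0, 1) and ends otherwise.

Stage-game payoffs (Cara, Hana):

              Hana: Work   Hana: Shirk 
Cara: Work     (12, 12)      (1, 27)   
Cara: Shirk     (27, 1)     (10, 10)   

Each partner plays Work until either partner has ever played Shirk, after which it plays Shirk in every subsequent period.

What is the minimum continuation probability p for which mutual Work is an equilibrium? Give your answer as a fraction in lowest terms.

15/17

Expected cooperation value is 12 + p·12 + p²·12 + … = 12/(1−p); deviation gives 27 + p·10/(1−p).
12 ≥ 27(1−p) + 10p ⇒ 17p ≥ 15 ⇒ p ≥ 15/17.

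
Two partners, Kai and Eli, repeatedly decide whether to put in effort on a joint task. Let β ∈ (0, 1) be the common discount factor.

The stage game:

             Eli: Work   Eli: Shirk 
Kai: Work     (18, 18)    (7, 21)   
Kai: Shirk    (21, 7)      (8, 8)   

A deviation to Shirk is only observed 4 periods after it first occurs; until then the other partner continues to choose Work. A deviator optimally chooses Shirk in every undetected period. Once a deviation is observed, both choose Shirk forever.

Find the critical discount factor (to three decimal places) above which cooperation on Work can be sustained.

0.693

Deviating for the 4 undetected periods gains 21−18 = 3 per period over cooperation, then loses 18−8 = 10 per period forever once punishment starts.
Gain: 3(1 + β + … + β^3); loss: 10·β^4/(1−β).
No profitable deviation ⇔ 3(1−β^4) ≤ 10·β^4, i.e. β^4 ≥ 3/(3+10) = 3/13.
Hence β ≥ (3/13)^(1/4) ≈ 0.693.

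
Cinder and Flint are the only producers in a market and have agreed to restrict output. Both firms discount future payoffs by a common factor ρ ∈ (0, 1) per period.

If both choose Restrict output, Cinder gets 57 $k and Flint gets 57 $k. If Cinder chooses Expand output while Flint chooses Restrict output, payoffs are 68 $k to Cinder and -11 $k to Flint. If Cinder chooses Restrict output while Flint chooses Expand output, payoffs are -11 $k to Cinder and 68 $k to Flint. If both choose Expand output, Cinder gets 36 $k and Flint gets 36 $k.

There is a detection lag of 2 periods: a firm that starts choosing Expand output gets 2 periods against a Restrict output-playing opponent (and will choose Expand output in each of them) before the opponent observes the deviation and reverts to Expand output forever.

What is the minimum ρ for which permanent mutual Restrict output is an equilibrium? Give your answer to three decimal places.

Deviating for the 2 undetected periods gains 68−57 = 11 per period over cooperation, then loses 57−36 = 21 per period forever once punishment starts.
Gain: 11(1 + ρ + … + ρ^1); loss: 21·ρ^2/(1−ρ).
No profitable deviation ⇔ 11(1−ρ^2) ≤ 21·ρ^2, i.e. ρ^2 ≥ 11/(11+21) = 11/32.
Hence ρ ≥ (11/32)^(1/2) ≈ 0.586.

0.586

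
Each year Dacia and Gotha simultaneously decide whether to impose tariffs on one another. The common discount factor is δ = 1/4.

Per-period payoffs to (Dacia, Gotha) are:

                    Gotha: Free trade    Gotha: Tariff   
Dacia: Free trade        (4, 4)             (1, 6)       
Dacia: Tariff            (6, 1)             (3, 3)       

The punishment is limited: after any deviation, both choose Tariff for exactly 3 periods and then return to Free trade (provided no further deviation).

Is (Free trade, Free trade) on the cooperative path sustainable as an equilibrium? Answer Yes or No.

Comparing payoff streams over the 4 periods until play realigns: cooperate → 4(1+δ+…+δ^3); deviate → 6 + 3(δ+…+δ^3).
Cooperation is sustained iff (4−3)(δ+…+δ^3) ≥ 6−4.
δ+…+δ^3 = 1/4·(1−(1/4)^3)/(1−1/4) = 0.3281, and (6−4)/(4−3) = 2.0000.
0.3281 < 2.0000, so cooperation is not sustainable.

No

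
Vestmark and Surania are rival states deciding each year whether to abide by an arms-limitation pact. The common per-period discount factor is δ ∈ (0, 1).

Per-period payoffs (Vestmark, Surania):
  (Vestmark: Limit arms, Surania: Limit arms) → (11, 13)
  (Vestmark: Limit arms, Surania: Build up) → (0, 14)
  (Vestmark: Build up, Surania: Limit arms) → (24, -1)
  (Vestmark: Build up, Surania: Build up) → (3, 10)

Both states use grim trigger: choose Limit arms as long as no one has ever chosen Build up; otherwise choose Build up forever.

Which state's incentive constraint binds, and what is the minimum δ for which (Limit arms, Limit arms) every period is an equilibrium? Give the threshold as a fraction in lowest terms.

Vestmark's threshold: (24−11)/(24−3) = 13/21.
Surania's threshold: (14−13)/(14−10) = 1/4.
13/21 > 1/4, so Vestmark binds and δ* = 13/21.

Vestmark; δ ≥ 13/21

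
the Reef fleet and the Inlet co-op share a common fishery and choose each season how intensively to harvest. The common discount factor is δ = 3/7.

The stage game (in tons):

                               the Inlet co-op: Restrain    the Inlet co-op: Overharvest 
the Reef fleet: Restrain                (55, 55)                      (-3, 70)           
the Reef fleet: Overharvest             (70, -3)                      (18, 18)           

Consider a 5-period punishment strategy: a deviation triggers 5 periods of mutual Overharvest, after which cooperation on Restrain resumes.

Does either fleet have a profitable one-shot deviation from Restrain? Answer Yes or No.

No

A one-shot deviation gives 70 now, then 18 for 5 periods, then back to 55.
Gain from deviating: (70−55) today; loss: (55−18) in each of the next 5 periods.
No-deviation condition: (55−18)(δ+…+δ^5) ≥ 70−55, i.e. δ+…+δ^5 ≥ 15/37.
At δ = 3/7: δ+…+δ^5 = 0.7392 ≥ 0.4054.
So cooperation is sustainable.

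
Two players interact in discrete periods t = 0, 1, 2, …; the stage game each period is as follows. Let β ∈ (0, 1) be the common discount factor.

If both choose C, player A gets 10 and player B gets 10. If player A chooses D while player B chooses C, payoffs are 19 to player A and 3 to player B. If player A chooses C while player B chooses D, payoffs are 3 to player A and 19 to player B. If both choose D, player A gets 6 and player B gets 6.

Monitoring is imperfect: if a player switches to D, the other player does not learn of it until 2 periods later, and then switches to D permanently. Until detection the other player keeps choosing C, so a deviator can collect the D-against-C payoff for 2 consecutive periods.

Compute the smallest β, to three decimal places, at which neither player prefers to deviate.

0.832

Deviating for the 2 undetected periods gains 19−10 = 9 per period over cooperation, then loses 10−6 = 4 per period forever once punishment starts.
Gain: 9(1 + β + … + β^1); loss: 4·β^2/(1−β).
No profitable deviation ⇔ 9(1−β^2) ≤ 4·β^2, i.e. β^2 ≥ 9/(9+4) = 9/13.
Hence β ≥ (9/13)^(1/2) ≈ 0.832.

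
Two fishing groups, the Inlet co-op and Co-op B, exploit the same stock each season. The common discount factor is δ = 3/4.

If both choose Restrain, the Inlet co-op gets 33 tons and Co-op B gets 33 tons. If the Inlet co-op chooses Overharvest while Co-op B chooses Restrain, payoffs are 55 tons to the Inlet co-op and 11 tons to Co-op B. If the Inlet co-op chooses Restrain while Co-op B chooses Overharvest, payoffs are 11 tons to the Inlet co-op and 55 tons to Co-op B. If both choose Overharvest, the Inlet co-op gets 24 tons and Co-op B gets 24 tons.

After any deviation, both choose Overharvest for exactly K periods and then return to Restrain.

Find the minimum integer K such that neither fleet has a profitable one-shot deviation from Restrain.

IC: δ(1−δ^K)/(1−δ) ≥ (55−33)/(33−24) = 22/9.
With δ = 3/4: need 1 − δ^K ≥ 22/9·(1−3/4)/(3/4), i.e. δ^K ≤ 0.1852.
Since (3/4)^5 = 0.2373 and (3/4)^6 = 0.1780, the smallest such K is 6.

6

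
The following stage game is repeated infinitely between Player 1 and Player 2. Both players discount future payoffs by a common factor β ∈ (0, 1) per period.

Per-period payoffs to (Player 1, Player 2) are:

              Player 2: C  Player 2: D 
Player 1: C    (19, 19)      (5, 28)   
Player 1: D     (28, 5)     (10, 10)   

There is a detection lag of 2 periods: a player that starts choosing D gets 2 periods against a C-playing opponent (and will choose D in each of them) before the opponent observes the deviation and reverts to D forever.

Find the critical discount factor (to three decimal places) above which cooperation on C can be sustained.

0.707

A deviator earns 28 for 2 periods, then 10 forever; cooperating earns 19 forever. Multiplying the IC by (1−β):
19 ≥ 28(1−β^2) + 10β^2, so 18·β^2 ≥ 9 and β^2 ≥ 1/2.
β ≥ (1/2)^(1/2) ≈ 0.707.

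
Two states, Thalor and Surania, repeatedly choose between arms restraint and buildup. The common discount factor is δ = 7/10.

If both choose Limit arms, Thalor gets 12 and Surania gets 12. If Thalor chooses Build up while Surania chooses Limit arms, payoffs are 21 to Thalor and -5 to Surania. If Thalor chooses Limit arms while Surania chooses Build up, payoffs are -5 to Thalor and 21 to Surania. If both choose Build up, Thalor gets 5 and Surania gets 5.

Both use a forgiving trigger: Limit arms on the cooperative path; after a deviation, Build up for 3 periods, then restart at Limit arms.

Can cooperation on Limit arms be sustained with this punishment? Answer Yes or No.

Comparing payoff streams over the 4 periods until play realigns: cooperate → 12(1+δ+…+δ^3); deviate → 21 + 5(δ+…+δ^3).
Cooperation is sustained iff (12−5)(δ+…+δ^3) ≥ 21−12.
δ+…+δ^3 = 7/10·(1−(7/10)^3)/(1−7/10) = 1.5330, and (21−12)/(12−5) = 1.2857.
1.5330 ≥ 1.2857, so cooperation is sustainable.

Yes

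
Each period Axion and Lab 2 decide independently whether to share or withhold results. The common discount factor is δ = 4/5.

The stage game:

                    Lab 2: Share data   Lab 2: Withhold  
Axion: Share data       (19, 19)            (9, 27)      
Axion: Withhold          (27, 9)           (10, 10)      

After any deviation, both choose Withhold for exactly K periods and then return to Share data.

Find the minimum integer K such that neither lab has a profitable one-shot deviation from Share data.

2

No profitable deviation requires (19−10)(δ+…+δ^K) ≥ 27−19, i.e. δ+…+δ^K ≥ 8/9 ≈ 0.8889.
With δ = 4/5, the partial sums are K=1: 0.8000, K=2: 1.4400.
K = 2 is the first length at which the sum reaches 0.8889.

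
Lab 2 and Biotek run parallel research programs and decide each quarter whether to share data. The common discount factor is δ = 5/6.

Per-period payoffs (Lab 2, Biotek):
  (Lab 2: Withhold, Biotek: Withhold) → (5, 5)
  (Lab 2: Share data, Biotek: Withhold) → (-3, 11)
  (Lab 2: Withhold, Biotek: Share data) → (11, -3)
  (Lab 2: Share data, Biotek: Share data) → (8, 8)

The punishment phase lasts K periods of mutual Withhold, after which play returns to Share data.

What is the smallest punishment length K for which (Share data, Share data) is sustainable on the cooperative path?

2

IC: δ(1−δ^K)/(1−δ) ≥ (11−8)/(8−5) = 1.
With δ = 5/6: need 1 − δ^K ≥ 1·(1−5/6)/(5/6), i.e. δ^K ≤ 0.8000.
Since (5/6)^1 = 0.8333 and (5/6)^2 = 0.6944, the smallest such K is 2.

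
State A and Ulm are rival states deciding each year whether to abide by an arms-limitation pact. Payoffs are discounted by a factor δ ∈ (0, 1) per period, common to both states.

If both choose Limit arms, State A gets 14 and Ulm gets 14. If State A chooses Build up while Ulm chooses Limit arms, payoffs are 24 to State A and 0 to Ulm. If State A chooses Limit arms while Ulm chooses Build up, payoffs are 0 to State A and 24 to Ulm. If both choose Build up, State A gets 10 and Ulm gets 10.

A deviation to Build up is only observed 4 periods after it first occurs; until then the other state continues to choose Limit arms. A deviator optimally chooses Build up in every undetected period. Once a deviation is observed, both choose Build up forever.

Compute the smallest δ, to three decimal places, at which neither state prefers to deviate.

The best deviation is to choose Build up for all 4 undetected periods, earning 24 each, then 10 forever once detected.
Deviation value: 24(1−δ^4)/(1−δ) + 10δ^4/(1−δ); cooperation value: 14/(1−δ).
IC: 14 ≥ 24(1−δ^4) + 10δ^4 = 24 − 14δ^4.
So δ^4 ≥ 10/14 = 5/7, giving δ ≥ (5/7)^(1/4) ≈ 0.919.

0.919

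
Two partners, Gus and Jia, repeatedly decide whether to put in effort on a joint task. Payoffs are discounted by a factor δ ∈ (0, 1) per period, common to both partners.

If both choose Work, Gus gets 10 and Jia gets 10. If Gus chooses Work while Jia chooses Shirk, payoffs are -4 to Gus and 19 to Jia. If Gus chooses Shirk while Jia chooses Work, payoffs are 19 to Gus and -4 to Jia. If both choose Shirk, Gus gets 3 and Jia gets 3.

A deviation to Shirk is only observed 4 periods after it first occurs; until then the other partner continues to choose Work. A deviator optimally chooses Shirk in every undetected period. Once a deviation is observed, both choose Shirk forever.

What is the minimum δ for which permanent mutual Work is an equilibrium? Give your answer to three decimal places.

0.866

A deviator earns 19 for 4 periods, then 3 forever; cooperating earns 10 forever. Multiplying the IC by (1−δ):
10 ≥ 19(1−δ^4) + 3δ^4, so 16·δ^4 ≥ 9 and δ^4 ≥ 9/16.
δ ≥ (9/16)^(1/4) ≈ 0.866.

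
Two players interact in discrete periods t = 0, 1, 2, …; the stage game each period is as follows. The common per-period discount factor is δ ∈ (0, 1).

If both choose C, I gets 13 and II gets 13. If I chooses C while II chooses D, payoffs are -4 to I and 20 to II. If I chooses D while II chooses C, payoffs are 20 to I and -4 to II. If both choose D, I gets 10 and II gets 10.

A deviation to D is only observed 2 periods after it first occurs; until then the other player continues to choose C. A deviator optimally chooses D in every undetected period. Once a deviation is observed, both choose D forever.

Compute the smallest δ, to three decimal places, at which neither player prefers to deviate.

A deviator earns 20 for 2 periods, then 10 forever; cooperating earns 13 forever. Multiplying the IC by (1−δ):
13 ≥ 20(1−δ^2) + 10δ^2, so 10·δ^2 ≥ 7 and δ^2 ≥ 7/10.
δ ≥ (7/10)^(1/2) ≈ 0.837.

0.837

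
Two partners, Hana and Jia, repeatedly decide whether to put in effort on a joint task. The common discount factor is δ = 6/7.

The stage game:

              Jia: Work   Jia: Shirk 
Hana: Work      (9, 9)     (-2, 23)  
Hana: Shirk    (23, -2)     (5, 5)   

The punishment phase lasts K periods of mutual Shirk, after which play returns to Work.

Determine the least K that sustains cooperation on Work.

6

IC: δ(1−δ^K)/(1−δ) ≥ (23−9)/(9−5) = 7/2.
With δ = 6/7: need 1 − δ^K ≥ 7/2·(1−6/7)/(6/7), i.e. δ^K ≤ 0.4167.
Since (6/7)^5 = 0.4627 and (6/7)^6 = 0.3966, the smallest such K is 6.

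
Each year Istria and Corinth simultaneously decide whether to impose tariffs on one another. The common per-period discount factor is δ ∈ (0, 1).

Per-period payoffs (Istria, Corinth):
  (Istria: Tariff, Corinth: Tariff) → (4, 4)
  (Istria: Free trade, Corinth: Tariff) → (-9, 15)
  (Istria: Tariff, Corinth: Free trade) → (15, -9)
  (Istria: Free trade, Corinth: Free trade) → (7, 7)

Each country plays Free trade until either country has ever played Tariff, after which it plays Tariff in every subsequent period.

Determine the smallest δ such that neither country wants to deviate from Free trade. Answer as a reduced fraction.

8/11

Cooperation forever yields 7 each period: 7/(1−δ).
Deviating yields 15 once, then 4 forever: 15 + 4δ/(1−δ).
No profitable deviation requires 7/(1−δ) ≥ 15 + 4δ/(1−δ).
Multiplying by (1−δ): 7 ≥ 15(1−δ) + 4δ = 15 − 11δ.
So 11δ ≥ 8, i.e. δ ≥ 8/11.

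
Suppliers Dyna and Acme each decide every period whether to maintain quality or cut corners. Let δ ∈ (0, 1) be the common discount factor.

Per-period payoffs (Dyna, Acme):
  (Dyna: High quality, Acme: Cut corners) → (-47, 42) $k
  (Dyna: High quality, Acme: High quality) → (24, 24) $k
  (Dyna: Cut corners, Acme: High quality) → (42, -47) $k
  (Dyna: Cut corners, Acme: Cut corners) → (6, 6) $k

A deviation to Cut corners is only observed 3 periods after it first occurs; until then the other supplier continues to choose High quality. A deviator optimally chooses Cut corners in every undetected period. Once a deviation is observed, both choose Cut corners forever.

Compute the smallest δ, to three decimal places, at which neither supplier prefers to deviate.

A deviator earns 42 for 3 periods, then 6 forever; cooperating earns 24 forever. Multiplying the IC by (1−δ):
24 ≥ 42(1−δ^3) + 6δ^3, so 36·δ^3 ≥ 18 and δ^3 ≥ 1/2.
δ ≥ (1/2)^(1/3) ≈ 0.794.

0.794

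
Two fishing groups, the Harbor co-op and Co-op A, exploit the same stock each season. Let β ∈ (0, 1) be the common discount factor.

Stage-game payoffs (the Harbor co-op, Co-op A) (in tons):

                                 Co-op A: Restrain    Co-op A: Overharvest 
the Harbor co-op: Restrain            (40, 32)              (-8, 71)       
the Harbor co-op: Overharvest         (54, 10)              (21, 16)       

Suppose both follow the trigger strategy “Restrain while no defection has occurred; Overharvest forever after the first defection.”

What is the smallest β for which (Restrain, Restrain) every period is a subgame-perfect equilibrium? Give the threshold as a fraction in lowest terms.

39/55

For the Harbor co-op: deviation gain 54−40 = 14, per-period punishment loss 40−21 = 19. IC gives β ≥ 14/33.
For Co-op A: gain 39, loss 16 per period, so β ≥ 39/55.
The tighter constraint is Co-op A's, so cooperation needs β ≥ 39/55.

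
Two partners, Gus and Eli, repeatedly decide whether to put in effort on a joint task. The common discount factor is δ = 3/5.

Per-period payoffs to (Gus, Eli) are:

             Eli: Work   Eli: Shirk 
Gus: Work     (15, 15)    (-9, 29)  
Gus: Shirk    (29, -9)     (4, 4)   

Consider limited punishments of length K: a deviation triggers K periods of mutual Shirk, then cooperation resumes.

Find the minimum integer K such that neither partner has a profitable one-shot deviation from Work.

4

Need Σ_{k=1}^{K} δ^k ≥ (29−15)/(15−4) = 1.2727 at δ = 3/5.
At K = 3 the sum is 1.1760 < 1.2727; at K = 4 it is 1.3056 ≥ 1.2727.
So the minimum punishment length is K = 4.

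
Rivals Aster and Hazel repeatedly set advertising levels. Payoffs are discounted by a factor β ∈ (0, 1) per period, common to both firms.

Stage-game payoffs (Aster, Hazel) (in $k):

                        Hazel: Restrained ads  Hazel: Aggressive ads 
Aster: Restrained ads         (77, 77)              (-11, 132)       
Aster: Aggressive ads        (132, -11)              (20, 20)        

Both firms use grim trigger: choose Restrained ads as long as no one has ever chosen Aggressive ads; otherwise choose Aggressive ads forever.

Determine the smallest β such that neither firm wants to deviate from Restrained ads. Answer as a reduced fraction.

Cooperation forever yields 77 each period: 77/(1−β).
Deviating yields 132 once, then 20 forever: 132 + 20β/(1−β).
No profitable deviation requires 77/(1−β) ≥ 132 + 20β/(1−β).
Multiplying by (1−β): 77 ≥ 132(1−β) + 20β = 132 − 112β.
So 112β ≥ 55, i.e. β ≥ 55/112.

55/112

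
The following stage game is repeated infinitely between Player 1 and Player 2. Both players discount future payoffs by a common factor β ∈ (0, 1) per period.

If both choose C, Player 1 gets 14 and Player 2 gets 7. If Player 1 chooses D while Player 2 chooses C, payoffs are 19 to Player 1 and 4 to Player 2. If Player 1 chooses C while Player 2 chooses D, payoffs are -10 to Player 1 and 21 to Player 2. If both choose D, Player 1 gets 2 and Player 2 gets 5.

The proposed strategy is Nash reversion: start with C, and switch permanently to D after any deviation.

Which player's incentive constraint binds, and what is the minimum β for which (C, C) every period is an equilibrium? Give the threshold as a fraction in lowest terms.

Player 1: cooperation gives 14 each period; deviation gives 19 once then 2 forever.
  14/(1−β) ≥ 19 + 2β/(1−β) ⇒ β ≥ 5/17.
Player 2: cooperation gives 7 each period; deviation gives 21 once then 5 forever.
  β ≥ 14/16 = 7/8.
Both must hold, so the binding constraint is Player 2's: β ≥ 7/8.

Player 2; β ≥ 7/8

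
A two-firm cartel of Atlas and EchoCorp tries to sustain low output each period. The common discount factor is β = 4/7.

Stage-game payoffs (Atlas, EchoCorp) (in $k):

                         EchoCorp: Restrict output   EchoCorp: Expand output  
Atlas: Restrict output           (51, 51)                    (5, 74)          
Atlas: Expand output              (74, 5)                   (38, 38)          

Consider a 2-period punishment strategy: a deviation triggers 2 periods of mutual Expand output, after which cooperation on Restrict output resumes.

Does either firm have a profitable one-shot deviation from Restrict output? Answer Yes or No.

Yes

Comparing payoff streams over the 3 periods until play realigns: cooperate → 51(1+β+…+β^2); deviate → 74 + 38(β+…+β^2).
Cooperation is sustained iff (51−38)(β+…+β^2) ≥ 74−51.
β+…+β^2 = 4/7·(1−(4/7)^2)/(1−4/7) = 0.8980, and (74−51)/(51−38) = 1.7692.
0.8980 < 1.7692, so cooperation is not sustainable.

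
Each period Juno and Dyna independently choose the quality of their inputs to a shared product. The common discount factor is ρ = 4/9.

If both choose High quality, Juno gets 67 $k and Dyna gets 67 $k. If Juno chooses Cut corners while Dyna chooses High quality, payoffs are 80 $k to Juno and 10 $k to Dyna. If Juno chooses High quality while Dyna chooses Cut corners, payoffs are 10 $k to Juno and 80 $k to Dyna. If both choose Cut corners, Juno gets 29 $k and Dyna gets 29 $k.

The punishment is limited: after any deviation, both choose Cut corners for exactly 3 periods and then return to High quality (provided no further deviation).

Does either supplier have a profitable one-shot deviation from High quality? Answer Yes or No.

A one-shot deviation gives 80 now, then 29 for 3 periods, then back to 67.
Gain from deviating: (80−67) today; loss: (67−29) in each of the next 3 periods.
No-deviation condition: (67−29)(ρ+…+ρ^3) ≥ 80−67, i.e. ρ+…+ρ^3 ≥ 13/38.
At ρ = 4/9: ρ+…+ρ^3 = 0.7298 ≥ 0.3421.
So cooperation is sustainable.

No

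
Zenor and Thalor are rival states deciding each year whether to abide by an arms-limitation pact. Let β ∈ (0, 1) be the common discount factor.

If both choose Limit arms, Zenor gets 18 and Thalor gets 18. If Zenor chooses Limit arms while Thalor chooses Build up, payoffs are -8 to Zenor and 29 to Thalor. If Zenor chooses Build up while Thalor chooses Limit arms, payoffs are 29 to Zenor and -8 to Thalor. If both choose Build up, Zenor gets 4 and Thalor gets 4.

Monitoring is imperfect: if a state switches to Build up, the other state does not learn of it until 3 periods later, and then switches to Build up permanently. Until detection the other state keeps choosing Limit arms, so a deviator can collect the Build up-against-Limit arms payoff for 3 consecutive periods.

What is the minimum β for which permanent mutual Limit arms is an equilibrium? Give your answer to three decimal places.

The best deviation is to choose Build up for all 3 undetected periods, earning 29 each, then 4 forever once detected.
Deviation value: 29(1−β^3)/(1−β) + 4β^3/(1−β); cooperation value: 18/(1−β).
IC: 18 ≥ 29(1−β^3) + 4β^3 = 29 − 25β^3.
So β^3 ≥ 11/25, giving β ≥ (11/25)^(1/3) ≈ 0.761.

0.761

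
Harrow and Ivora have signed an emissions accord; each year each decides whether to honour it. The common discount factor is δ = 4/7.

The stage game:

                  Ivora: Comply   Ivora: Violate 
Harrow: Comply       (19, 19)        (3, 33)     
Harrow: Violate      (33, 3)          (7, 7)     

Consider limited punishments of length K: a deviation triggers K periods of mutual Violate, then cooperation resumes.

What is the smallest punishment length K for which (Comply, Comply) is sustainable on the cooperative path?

No profitable deviation requires (19−7)(δ+…+δ^K) ≥ 33−19, i.e. δ+…+δ^K ≥ 7/6 ≈ 1.1667.
With δ = 4/7, the partial sums are K=1: 0.5714, K=2: 0.8980, K=3: 1.0845, K=4: 1.1912.
K = 4 is the first length at which the sum reaches 1.1667.

4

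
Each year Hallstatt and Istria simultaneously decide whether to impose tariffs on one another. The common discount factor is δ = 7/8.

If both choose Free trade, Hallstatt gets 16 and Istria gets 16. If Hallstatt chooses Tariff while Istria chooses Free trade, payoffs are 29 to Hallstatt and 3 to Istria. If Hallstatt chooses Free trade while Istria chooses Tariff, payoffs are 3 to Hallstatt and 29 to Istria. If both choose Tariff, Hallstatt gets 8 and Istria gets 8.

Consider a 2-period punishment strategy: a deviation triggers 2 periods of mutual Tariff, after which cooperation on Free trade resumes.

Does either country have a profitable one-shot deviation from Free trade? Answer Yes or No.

A one-shot deviation gives 29 now, then 8 for 2 periods, then back to 16.
Gain from deviating: (29−16) today; loss: (16−8) in each of the next 2 periods.
No-deviation condition: (16−8)(δ+…+δ^2) ≥ 29−16, i.e. δ+…+δ^2 ≥ 13/8.
At δ = 7/8: δ+…+δ^2 = 1.6406 ≥ 1.6250.
So cooperation is sustainable.

No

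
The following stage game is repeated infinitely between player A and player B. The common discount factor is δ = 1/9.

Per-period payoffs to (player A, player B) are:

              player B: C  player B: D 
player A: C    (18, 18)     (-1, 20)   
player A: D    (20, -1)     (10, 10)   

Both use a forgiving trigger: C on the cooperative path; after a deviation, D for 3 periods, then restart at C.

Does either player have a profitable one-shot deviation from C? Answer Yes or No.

Yes

Comparing payoff streams over the 4 periods until play realigns: cooperate → 18(1+δ+…+δ^3); deviate → 20 + 10(δ+…+δ^3).
Cooperation is sustained iff (18−10)(δ+…+δ^3) ≥ 20−18.
δ+…+δ^3 = 1/9·(1−(1/9)^3)/(1−1/9) = 0.1248, and (20−18)/(18−10) = 0.2500.
0.1248 < 0.2500, so cooperation is not sustainable.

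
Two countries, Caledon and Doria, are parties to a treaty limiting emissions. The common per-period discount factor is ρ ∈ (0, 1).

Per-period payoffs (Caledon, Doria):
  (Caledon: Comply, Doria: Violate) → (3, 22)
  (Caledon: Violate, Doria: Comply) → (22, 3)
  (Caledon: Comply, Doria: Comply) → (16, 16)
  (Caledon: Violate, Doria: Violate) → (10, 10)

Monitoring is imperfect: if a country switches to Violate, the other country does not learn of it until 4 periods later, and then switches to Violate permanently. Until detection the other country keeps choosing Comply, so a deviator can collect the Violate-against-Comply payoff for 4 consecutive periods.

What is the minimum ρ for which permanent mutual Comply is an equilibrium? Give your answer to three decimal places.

0.841

The best deviation is to choose Violate for all 4 undetected periods, earning 22 each, then 10 forever once detected.
Deviation value: 22(1−ρ^4)/(1−ρ) + 10ρ^4/(1−ρ); cooperation value: 16/(1−ρ).
IC: 16 ≥ 22(1−ρ^4) + 10ρ^4 = 22 − 12ρ^4.
So ρ^4 ≥ 6/12 = 1/2, giving ρ ≥ (1/2)^(1/4) ≈ 0.841.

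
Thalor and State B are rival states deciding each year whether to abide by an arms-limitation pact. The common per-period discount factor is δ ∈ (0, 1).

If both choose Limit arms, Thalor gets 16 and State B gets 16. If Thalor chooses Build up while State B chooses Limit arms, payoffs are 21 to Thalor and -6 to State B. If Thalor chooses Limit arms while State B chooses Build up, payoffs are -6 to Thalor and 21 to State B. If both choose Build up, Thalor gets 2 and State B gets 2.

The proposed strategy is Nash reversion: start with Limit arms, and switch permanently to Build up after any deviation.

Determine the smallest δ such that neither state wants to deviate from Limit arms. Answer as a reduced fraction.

5/19

16/(1−δ) ≥ 21 + 2δ/(1−δ)
16 ≥ 21 − 19δ
δ ≥ 5/19.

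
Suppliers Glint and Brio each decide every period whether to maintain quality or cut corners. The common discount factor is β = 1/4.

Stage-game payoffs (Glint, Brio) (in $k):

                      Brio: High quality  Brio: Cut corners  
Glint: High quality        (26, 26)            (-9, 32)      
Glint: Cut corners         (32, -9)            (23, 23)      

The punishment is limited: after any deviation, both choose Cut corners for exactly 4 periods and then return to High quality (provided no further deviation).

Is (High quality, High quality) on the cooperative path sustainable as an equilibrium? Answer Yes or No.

A one-shot deviation gives 32 now, then 23 for 4 periods, then back to 26.
Gain from deviating: (32−26) today; loss: (26−23) in each of the next 4 periods.
No-deviation condition: (26−23)(β+…+β^4) ≥ 32−26, i.e. β+…+β^4 ≥ 2.
At β = 1/4: β+…+β^4 = 0.3320 < 2.0000.
So cooperation is not sustainable.

No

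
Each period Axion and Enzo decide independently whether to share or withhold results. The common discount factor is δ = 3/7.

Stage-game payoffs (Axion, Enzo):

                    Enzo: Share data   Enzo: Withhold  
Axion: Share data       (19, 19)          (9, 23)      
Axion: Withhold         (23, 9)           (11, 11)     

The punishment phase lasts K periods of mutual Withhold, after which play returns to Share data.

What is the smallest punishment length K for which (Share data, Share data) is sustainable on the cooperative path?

No profitable deviation requires (19−11)(δ+…+δ^K) ≥ 23−19, i.e. δ+…+δ^K ≥ 1/2 ≈ 0.5000.
With δ = 3/7, the partial sums are K=1: 0.4286, K=2: 0.6122.
K = 2 is the first length at which the sum reaches 0.5000.

2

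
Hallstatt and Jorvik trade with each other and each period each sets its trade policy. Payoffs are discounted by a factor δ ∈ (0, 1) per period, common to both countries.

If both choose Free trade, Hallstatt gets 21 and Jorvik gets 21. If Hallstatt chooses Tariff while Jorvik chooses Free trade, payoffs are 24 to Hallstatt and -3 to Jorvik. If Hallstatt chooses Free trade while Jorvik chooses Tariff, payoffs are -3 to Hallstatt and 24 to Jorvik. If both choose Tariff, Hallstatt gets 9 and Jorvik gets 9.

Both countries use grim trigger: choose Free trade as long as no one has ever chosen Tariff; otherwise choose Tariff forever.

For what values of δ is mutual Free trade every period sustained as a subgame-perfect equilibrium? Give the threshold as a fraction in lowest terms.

1/5

One-period gain from deviating is 24 − 21 = 3. The loss is 21 − 9 = 12 in every subsequent period, with present value 12·δ/(1−δ).
Deviation is unprofitable when 12·δ/(1−δ) ≥ 3, i.e. δ/(1−δ) ≥ 1/4.
Equivalently δ ≥ 3/(3+12) = 1/5.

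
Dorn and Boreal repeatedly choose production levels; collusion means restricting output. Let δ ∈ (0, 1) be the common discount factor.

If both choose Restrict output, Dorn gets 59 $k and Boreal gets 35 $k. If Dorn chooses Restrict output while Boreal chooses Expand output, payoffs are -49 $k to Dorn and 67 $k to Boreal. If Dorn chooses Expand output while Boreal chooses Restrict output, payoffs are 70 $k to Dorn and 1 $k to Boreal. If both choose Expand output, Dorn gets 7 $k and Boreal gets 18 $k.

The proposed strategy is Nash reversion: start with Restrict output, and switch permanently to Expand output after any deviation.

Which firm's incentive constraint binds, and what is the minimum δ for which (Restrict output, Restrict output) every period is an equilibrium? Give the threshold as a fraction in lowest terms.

Boreal; δ ≥ 32/49

For Dorn: deviation gain 70−59 = 11, per-period punishment loss 59−7 = 52. IC gives δ ≥ 11/63.
For Boreal: gain 32, loss 17 per period, so δ ≥ 32/49.
The tighter constraint is Boreal's, so cooperation needs δ ≥ 32/49.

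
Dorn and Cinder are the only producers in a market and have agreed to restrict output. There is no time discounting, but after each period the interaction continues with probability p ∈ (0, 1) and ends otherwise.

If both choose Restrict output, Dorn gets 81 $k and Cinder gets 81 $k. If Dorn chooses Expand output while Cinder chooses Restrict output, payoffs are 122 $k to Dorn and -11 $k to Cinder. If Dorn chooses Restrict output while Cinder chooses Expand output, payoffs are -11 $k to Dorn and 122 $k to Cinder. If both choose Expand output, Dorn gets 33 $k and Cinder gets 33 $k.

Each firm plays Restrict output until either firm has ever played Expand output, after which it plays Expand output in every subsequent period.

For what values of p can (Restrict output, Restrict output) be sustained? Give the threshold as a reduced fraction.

41/89

With no time discounting, the continuation probability p plays the role of the discount factor.
Grim-trigger IC: 81/(1−p) ≥ 122 + 33p/(1−p) ⇒ p ≥ (122−81)/(122−33) = 41/89.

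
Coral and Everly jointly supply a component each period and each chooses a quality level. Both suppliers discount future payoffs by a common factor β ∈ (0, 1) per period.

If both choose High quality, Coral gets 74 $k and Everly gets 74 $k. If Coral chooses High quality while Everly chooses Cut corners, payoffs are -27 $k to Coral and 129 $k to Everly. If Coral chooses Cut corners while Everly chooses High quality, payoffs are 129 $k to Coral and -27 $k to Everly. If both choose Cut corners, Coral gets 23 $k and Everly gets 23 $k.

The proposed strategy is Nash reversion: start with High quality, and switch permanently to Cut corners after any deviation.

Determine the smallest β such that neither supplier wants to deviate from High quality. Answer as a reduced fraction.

Cooperation forever yields 74 each period: 74/(1−β).
Deviating yields 129 once, then 23 forever: 129 + 23β/(1−β).
No profitable deviation requires 74/(1−β) ≥ 129 + 23β/(1−β).
Multiplying by (1−β): 74 ≥ 129(1−β) + 23β = 129 − 106β.
So 106β ≥ 55, i.e. β ≥ 55/106.

55/106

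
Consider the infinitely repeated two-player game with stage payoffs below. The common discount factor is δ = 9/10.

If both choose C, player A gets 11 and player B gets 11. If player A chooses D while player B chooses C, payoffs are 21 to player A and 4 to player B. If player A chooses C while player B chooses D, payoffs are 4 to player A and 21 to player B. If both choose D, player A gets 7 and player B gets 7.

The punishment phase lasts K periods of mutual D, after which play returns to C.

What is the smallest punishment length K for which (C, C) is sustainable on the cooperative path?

No profitable deviation requires (11−7)(δ+…+δ^K) ≥ 21−11, i.e. δ+…+δ^K ≥ 5/2 ≈ 2.5000.
With δ = 9/10, the partial sums are K=1: 0.9000, K=2: 1.7100, K=3: 2.4390, K=4: 3.0951.
K = 4 is the first length at which the sum reaches 2.5000.

4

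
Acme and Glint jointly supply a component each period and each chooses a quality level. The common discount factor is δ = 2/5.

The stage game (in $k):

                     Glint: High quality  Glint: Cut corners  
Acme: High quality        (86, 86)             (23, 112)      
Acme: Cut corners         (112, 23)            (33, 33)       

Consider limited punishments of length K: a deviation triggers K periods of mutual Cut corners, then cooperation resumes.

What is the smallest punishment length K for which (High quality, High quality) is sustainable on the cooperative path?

No profitable deviation requires (86−33)(δ+…+δ^K) ≥ 112−86, i.e. δ+…+δ^K ≥ 26/53 ≈ 0.4906.
With δ = 2/5, the partial sums are K=1: 0.4000, K=2: 0.5600.
K = 2 is the first length at which the sum reaches 0.4906.

2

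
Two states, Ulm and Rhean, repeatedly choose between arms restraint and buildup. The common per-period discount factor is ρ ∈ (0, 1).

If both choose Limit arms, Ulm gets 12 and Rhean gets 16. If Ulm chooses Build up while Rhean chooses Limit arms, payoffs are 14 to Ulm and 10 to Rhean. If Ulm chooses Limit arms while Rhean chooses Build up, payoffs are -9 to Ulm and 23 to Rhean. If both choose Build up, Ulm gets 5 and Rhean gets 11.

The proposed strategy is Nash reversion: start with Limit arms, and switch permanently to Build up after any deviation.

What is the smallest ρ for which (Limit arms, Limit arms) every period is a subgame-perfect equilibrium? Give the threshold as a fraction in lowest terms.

Ulm: cooperation gives 12 each period; deviation gives 14 once then 5 forever.
  12/(1−ρ) ≥ 14 + 5ρ/(1−ρ) ⇒ ρ ≥ 2/9.
Rhean: cooperation gives 16 each period; deviation gives 23 once then 11 forever.
  ρ ≥ 7/12.
Both must hold, so the binding constraint is Rhean's: ρ ≥ 7/12.

7/12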